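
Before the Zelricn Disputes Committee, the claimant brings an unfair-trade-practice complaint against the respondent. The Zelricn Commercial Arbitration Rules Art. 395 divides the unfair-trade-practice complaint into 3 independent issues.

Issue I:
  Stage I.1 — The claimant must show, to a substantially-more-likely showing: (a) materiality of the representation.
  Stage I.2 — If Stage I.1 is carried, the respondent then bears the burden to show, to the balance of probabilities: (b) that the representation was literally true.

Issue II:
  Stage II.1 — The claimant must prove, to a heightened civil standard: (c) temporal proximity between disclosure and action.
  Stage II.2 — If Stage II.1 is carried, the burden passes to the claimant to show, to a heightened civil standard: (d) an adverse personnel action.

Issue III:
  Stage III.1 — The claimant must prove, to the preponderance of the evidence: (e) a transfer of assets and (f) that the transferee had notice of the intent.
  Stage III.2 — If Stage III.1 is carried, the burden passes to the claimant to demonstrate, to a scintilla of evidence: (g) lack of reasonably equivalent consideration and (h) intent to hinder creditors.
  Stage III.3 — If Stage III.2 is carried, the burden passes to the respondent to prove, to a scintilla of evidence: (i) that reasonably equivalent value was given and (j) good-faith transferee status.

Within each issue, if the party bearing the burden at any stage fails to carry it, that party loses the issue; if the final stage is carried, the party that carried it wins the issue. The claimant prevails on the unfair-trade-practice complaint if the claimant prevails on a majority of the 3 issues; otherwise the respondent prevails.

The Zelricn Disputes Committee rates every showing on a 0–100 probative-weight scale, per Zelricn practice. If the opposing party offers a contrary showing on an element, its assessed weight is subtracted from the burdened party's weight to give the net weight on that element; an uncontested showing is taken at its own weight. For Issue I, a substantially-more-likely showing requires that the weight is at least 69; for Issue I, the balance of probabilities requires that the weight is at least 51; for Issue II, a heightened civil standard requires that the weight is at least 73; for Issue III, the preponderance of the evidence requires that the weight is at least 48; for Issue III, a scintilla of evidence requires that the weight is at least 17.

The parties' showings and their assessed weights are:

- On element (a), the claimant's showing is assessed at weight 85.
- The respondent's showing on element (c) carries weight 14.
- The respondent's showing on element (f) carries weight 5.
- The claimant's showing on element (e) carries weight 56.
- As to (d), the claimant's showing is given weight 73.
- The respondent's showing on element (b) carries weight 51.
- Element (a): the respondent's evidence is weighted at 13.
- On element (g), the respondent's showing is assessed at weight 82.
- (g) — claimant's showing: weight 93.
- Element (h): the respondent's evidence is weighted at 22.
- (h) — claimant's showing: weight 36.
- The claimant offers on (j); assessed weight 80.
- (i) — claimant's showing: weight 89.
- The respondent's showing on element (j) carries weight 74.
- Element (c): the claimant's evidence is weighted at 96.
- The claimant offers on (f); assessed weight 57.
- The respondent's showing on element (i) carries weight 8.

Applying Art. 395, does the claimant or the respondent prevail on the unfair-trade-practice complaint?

respondent

— Issue I —
Stage I.1 (claimant, a substantially-more-likely showing, weight is at least 69): (a) net 85−13=72 ≥ 69 — meets.
  Stage I.1 carried; the burden shifts to the respondent.
Stage I.2 (respondent, the balance of probabilities, weight is at least 51): (b) 51 ≥ 51 — meets.
  All elements met at the final stage.
Every stage carried; the respondent prevails on this issue.
— Issue II —
Stage II.1 (claimant, a heightened civil standard, weight is at least 73): (c) net 96−14=82 ≥ 73 — meets.
  All elements met. The claimant retains the burden for Stage II.2.
Stage II.2 (claimant, a heightened civil standard, weight is at least 73): (d) 73 ≥ 73 — meets.
  The claimant carries the last stage.
All stages carried — the claimant prevails on this issue.
— Issue III —
At Stage III.1 the claimant must meet the preponderance of the evidence (weight is at least 48): on (e) the weight is 56, which does reach 48, so (e) meets the standard; on (f) the weight is 57 less the opposing 5 gives net 52, which does reach 48, so (f) meets the standard.
  All elements met. The claimant retains the burden for Stage III.2.
At Stage III.2 the claimant must meet a scintilla of evidence (weight is at least 17): on (g) the weight is 93 less the opposing 82 gives net 11, which does not reach 17, so (g) does not meet the standard; on (h) the weight is 36 less the opposing 22 gives net 14, which does not reach 17, so (h) does not meet the standard.
  Stage III.2 not carried; the claimant fails its burden.
The respondent prevails on this issue.
Per-issue: Issue I → respondent; Issue II → claimant; Issue III → respondent. The claimant must prevail on a majority of issues; overall, the respondent prevails.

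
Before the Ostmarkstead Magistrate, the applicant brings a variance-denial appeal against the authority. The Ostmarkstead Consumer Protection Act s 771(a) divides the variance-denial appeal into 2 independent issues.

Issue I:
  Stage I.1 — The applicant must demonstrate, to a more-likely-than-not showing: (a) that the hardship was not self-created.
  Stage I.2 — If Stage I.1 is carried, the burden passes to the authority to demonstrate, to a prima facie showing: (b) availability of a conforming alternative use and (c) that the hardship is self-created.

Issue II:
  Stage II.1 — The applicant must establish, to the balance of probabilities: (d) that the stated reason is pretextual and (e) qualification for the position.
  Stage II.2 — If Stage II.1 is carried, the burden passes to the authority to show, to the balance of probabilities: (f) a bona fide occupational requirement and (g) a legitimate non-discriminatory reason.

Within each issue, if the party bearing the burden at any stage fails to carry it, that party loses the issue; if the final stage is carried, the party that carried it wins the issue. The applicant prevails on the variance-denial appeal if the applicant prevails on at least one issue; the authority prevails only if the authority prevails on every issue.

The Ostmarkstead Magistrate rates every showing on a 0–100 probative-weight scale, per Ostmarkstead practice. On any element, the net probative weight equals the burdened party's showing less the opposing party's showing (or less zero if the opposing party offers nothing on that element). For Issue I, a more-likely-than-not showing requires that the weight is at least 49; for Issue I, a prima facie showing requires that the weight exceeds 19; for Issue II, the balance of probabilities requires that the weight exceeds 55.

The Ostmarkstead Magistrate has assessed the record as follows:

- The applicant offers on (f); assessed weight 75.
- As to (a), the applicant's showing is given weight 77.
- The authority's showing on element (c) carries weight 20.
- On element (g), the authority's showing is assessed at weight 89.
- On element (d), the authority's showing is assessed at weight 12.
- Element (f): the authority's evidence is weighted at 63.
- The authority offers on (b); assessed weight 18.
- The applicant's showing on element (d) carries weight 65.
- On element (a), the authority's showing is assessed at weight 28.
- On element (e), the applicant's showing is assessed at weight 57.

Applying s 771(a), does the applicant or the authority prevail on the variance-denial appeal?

applicant

— Issue I —
At Stage I.1 the applicant must meet a more-likely-than-not showing (weight is at least 49): on (a) the weight is 77 less the opposing 28 gives net 49, which does reach 49, so (a) meets the standard.
  All elements met. The burden passes to the authority.
At Stage I.2 the authority must meet a prima facie showing (weight exceeds 19): on (b) the weight is 18, which does not exceed 19, so (b) does not meet the standard; on (c) the weight is 20, > 19, so (c) meets the standard.
  Not every element is met, so the authority fails to carry Stage I.2.
The analysis ends at Stage I.2; the applicant prevails on this issue.
— Issue II —
Stage II.1 (applicant, the balance of probabilities, weight exceeds 55): (d) net 65−12=53 ≤ 55 — fails; (e) 57 > 55 — meets.
  The applicant does not carry Stage II.1.
So the authority prevails on this issue.
Per-issue: Issue I → applicant; Issue II → authority. The applicant must prevail on at least one issue; overall, the applicant prevails.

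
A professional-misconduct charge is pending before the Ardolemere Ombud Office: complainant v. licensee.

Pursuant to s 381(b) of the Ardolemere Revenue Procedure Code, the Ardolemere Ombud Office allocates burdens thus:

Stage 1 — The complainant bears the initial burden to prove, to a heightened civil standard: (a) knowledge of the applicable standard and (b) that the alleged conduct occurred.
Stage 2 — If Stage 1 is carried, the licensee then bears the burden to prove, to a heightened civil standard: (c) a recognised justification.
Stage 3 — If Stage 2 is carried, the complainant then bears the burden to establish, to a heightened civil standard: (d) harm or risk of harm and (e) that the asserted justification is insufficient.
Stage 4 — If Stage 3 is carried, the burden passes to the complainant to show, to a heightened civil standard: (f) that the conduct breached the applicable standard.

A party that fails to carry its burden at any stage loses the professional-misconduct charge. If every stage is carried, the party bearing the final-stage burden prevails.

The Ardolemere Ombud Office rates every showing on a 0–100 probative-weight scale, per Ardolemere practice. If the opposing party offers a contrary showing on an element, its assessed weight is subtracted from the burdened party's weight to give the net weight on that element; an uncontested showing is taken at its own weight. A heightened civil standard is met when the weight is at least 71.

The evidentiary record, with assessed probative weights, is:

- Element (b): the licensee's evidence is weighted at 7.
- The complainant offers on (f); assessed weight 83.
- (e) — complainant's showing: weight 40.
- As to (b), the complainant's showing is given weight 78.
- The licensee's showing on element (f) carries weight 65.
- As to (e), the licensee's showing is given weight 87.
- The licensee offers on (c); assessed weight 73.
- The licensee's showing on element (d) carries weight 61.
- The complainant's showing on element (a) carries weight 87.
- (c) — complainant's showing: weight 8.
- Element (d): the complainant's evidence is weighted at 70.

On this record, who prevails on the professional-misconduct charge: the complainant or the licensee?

complainant

At Stage 1 the complainant must meet a heightened civil standard (weight is at least 71): on (a) the weight is 87, ≥ 71, so (a) meets the standard; on (b) the weight is 78 less the opposing 7 gives net 71, which does reach 71, so (b) meets the standard.
  The complainant carries Stage 1; the licensee now bears the burden.
At Stage 2 the licensee must meet a heightened civil standard (weight is at least 71): on (c) the weight is 73 less the opposing 8 gives net 65, which does not reach 71, so (c) does not meet the standard.
  Stage 2 not carried; the licensee fails its burden.
The analysis ends at Stage 2; the complainant prevails.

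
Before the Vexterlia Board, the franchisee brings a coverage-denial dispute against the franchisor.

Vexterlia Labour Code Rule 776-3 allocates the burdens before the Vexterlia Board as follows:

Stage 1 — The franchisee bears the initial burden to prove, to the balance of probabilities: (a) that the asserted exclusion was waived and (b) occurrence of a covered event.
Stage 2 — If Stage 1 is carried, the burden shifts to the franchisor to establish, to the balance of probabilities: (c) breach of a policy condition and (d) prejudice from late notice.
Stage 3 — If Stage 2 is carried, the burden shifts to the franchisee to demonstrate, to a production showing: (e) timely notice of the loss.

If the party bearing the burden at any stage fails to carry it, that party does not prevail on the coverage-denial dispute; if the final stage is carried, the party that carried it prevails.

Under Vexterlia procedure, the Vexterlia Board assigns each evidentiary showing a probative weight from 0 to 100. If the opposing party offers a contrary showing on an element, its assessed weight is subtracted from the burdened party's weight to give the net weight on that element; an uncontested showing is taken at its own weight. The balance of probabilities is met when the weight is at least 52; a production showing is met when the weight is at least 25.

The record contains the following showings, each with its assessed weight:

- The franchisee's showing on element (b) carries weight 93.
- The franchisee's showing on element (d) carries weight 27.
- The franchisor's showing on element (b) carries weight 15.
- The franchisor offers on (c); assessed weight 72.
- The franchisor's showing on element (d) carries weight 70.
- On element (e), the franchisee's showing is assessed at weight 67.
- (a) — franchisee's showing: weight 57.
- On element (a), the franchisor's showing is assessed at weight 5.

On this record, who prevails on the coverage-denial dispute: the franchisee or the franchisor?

Stage 1 (franchisee, the balance of probabilities, weight is at least 52): (a) net 57−5=52 ≥ 52 — meets; (b) net 93−15=78 ≥ 52 — meets.
  Stage 1 is satisfied; the onus moves to the franchisor.
Stage 2 (franchisor, the balance of probabilities, weight is at least 52): (c) 72 ≥ 52 — meets; (d) net 70−27=43 < 52 — fails.
  Not every element is met, so the franchisor fails to carry Stage 2.
The analysis ends at Stage 2; the franchisee prevails.

franchisee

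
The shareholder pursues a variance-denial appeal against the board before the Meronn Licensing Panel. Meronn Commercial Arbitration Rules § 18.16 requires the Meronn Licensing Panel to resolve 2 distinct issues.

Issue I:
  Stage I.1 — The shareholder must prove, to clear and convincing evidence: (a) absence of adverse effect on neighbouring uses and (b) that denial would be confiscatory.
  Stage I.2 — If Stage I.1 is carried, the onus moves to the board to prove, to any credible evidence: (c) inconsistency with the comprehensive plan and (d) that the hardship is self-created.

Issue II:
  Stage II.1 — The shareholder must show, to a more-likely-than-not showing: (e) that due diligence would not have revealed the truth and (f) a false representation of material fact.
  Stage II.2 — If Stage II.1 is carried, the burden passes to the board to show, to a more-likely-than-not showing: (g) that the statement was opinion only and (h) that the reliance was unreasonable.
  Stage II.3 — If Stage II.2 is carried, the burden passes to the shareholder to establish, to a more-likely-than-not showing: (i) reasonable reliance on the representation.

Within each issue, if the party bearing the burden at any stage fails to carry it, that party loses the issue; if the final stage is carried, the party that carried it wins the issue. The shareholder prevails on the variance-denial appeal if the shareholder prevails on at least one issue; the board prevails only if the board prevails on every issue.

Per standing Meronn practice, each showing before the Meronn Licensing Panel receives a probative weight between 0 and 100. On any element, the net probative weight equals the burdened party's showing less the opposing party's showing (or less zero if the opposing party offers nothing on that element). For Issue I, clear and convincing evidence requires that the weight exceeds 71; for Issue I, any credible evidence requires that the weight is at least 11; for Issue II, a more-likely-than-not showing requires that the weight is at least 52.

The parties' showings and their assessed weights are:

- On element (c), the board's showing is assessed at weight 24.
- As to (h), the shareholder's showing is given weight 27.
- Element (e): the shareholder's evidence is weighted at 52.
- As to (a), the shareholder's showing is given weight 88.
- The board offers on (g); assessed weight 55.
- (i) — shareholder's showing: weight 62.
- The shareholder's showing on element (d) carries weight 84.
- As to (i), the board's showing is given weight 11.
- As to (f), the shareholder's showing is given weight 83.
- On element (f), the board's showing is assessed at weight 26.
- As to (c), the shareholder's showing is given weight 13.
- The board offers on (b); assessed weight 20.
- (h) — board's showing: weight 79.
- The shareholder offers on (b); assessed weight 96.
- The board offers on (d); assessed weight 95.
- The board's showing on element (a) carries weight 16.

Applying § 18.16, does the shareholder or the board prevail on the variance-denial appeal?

board

— Issue I —
Stage I.1 (shareholder, clear and convincing evidence, weight exceeds 71): (a) net 88−16=72 > 71 — meets; (b) net 96−20=76 > 71 — meets.
  Stage I.1 carried; the burden shifts to the board.
Stage I.2 (board, any credible evidence, weight is at least 11): (c) net 24−13=11 ≥ 11 — meets; (d) net 95−84=11 ≥ 11 — meets.
  The board carries the last stage.
With every stage satisfied, the board prevails on this issue.
— Issue II —
Stage II.1 (shareholder, a more-likely-than-not showing, weight is at least 52): (e) 52 ≥ 52 — meets; (f) net 83−26=57 ≥ 52 — meets.
  Stage II.1 is satisfied; the onus moves to the board.
Stage II.2 (board, a more-likely-than-not showing, weight is at least 52): (g) 55 ≥ 52 — meets; (h) net 79−27=52 ≥ 52 — meets.
  Stage II.2 carried; the burden shifts to the shareholder.
Stage II.3 (shareholder, a more-likely-than-not showing, weight is at least 52): (i) net 62−11=51 < 52 — fails.
  The shareholder does not carry Stage II.3.
The board prevails on this issue.
Per-issue: Issue I → board; Issue II → board. The shareholder must prevail on at least one issue; overall, the board prevails.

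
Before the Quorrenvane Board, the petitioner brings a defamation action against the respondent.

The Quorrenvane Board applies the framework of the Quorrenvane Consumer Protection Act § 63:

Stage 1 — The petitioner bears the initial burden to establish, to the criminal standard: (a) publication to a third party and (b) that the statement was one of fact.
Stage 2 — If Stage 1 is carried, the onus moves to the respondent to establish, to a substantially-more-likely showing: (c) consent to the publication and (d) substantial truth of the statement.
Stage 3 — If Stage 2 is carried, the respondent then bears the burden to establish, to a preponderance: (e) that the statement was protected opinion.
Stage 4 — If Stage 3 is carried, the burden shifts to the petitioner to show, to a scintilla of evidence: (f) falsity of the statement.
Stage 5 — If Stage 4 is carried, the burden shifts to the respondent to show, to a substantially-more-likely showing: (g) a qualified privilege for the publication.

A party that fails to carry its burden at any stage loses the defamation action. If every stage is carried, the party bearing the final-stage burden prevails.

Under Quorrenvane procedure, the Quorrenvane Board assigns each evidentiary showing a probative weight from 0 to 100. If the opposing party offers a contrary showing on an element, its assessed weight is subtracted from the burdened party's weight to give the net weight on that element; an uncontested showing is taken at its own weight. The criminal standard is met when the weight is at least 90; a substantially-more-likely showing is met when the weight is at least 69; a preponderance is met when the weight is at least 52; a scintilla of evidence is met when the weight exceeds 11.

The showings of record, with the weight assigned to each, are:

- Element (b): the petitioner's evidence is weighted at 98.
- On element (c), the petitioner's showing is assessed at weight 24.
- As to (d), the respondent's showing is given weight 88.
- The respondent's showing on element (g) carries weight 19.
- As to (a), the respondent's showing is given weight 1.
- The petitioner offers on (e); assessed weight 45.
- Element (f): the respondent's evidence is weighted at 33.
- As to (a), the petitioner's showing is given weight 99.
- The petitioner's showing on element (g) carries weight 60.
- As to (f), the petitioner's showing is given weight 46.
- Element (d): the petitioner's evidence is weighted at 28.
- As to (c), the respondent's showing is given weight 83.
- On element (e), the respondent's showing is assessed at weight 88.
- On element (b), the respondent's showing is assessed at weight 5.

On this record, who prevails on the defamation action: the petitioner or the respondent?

petitioner

At Stage 1 the petitioner must meet the criminal standard (weight is at least 90): on (a) the weight is 99 less the opposing 1 gives net 98, ≥ 90, so (a) meets the standard; on (b) the weight is 98 less the opposing 5 gives net 93, which does reach 90, so (b) meets the standard.
  All elements met. The burden passes to the respondent.
At Stage 2 the respondent must meet a substantially-more-likely showing (weight is at least 69): on (c) the weight is 83 less the opposing 24 gives net 59, < 69, so (c) does not meet the standard; on (d) the weight is 88 less the opposing 28 gives net 60, < 69, so (d) does not meet the standard.
  Stage 2 not carried; the respondent fails its burden.
The analysis ends at Stage 2; the petitioner prevails.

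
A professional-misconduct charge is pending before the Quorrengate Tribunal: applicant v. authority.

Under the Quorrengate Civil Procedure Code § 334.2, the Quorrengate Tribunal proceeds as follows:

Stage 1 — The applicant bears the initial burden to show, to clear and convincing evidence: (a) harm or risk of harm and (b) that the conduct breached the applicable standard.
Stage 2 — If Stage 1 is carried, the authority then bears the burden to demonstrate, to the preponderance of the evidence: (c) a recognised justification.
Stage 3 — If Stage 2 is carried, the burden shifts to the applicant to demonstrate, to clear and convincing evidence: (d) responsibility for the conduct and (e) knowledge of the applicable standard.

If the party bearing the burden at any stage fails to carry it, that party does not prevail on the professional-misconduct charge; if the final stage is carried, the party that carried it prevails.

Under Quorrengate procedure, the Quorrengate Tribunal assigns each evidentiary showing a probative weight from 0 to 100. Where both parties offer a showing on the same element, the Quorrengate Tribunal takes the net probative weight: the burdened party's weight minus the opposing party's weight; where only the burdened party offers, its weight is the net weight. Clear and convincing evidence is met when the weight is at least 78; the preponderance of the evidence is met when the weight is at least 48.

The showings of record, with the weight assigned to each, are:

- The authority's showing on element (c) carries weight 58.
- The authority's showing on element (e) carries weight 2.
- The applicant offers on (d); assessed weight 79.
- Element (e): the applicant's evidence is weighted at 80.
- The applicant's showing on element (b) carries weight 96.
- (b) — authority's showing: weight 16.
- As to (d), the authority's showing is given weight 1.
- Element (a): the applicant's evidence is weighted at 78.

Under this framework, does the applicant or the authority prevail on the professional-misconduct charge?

Stage 1 — burden on applicant; standard: clear and convincing evidence (weight is at least 78).
    (a): 78 ≥ 78 [met]
    (b): 96 − 16 = 80 ≥ 78 [met]
  The applicant carries Stage 1; the authority now bears the burden.
Stage 2 — burden on authority; standard: the preponderance of the evidence (weight is at least 48).
    (c): 58 ≥ 48 [met]
  The authority carries Stage 2; the applicant now bears the burden.
Stage 3 — burden on applicant; standard: clear and convincing evidence (weight is at least 78).
    (d): 79 − 1 = 78 ≥ 78 [met]
    (e): 80 − 2 = 78 ≥ 78 [met]
  All elements met at the final stage.
All stages carried — the applicant prevails.

applicant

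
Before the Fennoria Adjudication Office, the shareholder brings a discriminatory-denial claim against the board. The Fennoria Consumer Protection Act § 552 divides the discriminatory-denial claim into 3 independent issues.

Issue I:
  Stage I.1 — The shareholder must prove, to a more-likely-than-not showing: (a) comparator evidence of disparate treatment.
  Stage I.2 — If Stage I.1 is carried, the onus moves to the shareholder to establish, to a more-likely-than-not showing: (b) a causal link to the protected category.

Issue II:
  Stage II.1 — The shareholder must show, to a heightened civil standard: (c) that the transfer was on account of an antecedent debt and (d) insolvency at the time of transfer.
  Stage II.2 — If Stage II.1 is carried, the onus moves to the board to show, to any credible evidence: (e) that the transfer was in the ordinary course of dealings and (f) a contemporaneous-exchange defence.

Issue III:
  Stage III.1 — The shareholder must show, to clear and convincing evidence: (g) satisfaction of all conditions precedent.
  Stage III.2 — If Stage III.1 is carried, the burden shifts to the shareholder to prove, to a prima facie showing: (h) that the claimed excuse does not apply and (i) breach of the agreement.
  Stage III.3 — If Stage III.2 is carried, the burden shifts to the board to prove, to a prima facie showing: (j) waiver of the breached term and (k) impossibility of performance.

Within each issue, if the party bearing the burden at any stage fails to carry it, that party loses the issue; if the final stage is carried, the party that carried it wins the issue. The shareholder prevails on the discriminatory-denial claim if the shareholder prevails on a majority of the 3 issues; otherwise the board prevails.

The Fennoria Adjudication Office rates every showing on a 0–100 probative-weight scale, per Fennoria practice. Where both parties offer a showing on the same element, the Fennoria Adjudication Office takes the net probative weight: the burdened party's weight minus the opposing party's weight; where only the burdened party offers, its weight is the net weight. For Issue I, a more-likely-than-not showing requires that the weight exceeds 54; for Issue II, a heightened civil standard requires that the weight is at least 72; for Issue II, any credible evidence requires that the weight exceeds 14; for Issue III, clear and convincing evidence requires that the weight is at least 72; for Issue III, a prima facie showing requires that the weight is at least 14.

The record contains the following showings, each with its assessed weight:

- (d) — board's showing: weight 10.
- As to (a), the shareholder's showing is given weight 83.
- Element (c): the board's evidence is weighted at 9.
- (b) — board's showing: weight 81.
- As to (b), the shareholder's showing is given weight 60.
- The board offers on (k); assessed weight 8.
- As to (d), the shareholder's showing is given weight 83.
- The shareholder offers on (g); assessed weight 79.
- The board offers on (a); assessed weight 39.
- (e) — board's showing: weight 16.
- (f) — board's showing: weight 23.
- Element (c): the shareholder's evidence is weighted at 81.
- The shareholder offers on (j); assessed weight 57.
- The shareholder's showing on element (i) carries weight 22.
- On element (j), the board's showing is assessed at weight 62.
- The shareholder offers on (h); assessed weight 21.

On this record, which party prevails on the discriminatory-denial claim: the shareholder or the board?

board

— Issue I —
At Stage I.1 the shareholder must meet a more-likely-than-not showing (weight exceeds 54): on (a) the weight is 83 less the opposing 39 gives net 44, which does not exceed 54, so (a) does not meet the standard.
  Stage I.1 not carried; the shareholder fails its burden.
The board prevails on this issue.
— Issue II —
Stage II.1 (shareholder, a heightened civil standard, weight is at least 72): (c) net 81−9=72 ≥ 72 — meets; (d) net 83−10=73 ≥ 72 — meets.
  The shareholder carries Stage II.1; the board now bears the burden.
Stage II.2 (board, any credible evidence, weight exceeds 14): (e) 16 > 14 — meets; (f) 23 > 14 — meets.
  All elements met at the final stage.
Every stage carried; the board prevails on this issue.
— Issue III —
Stage III.1 — burden on shareholder; standard: clear and convincing evidence (weight is at least 72).
    (g): 79 ≥ 72 [met]
  All elements met. The shareholder retains the burden for Stage III.2.
Stage III.2 — burden on shareholder; standard: a prima facie showing (weight is at least 14).
    (h): 21 ≥ 14 [met]
    (i): 22 ≥ 14 [met]
  Stage III.2 carried; the burden shifts to the board.
Stage III.3 — burden on board; standard: a prima facie showing (weight is at least 14).
    (j): 62 − 57 = 5 < 14 [not met]
    (k): 8 < 14 [not met]
  The board does not carry Stage III.3.
So the shareholder prevails on this issue.
Per-issue: Issue I → board; Issue II → board; Issue III → shareholder. The shareholder must prevail on a majority of issues; overall, the board prevails.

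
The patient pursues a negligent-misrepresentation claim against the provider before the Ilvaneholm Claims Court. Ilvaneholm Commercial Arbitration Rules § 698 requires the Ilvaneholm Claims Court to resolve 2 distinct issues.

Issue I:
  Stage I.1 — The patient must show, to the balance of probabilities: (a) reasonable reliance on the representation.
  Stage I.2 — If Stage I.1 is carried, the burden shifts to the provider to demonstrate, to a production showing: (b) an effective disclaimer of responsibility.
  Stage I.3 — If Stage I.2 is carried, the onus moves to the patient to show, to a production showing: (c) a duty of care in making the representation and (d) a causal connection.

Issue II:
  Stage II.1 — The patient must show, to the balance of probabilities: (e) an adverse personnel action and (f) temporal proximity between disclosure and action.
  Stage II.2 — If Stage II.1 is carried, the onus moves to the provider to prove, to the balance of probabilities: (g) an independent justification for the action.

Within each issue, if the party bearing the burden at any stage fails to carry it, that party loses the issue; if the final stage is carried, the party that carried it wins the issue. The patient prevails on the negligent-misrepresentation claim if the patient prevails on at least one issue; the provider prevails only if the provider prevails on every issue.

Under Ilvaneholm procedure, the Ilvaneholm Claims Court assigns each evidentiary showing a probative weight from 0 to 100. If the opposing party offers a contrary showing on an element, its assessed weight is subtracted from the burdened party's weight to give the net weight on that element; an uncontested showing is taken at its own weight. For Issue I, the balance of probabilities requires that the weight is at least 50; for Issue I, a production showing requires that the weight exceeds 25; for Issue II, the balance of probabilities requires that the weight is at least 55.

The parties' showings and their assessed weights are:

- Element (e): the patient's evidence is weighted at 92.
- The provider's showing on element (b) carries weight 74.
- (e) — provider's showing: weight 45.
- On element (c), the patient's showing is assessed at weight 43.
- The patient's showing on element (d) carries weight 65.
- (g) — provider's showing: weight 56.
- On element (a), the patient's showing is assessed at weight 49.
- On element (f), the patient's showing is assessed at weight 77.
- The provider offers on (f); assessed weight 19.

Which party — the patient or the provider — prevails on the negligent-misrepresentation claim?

— Issue I —
Stage I.1 (patient, the balance of probabilities, weight is at least 50): (a) 49 < 50 — fails.
  Stage I.1 not carried; the patient fails its burden.
The provider prevails on this issue.
— Issue II —
At Stage II.1 the patient must meet the balance of probabilities (weight is at least 55): on (e) the weight is 92 less the opposing 45 gives net 47, < 55, so (e) does not meet the standard; on (f) the weight is 77 less the opposing 19 gives net 58, ≥ 55, so (f) meets the standard.
  Not every element is met, so the patient fails to carry Stage II.1.
The provider prevails on this issue.
Per-issue: Issue I → provider; Issue II → provider. The patient must prevail on at least one issue; overall, the provider prevails.

provider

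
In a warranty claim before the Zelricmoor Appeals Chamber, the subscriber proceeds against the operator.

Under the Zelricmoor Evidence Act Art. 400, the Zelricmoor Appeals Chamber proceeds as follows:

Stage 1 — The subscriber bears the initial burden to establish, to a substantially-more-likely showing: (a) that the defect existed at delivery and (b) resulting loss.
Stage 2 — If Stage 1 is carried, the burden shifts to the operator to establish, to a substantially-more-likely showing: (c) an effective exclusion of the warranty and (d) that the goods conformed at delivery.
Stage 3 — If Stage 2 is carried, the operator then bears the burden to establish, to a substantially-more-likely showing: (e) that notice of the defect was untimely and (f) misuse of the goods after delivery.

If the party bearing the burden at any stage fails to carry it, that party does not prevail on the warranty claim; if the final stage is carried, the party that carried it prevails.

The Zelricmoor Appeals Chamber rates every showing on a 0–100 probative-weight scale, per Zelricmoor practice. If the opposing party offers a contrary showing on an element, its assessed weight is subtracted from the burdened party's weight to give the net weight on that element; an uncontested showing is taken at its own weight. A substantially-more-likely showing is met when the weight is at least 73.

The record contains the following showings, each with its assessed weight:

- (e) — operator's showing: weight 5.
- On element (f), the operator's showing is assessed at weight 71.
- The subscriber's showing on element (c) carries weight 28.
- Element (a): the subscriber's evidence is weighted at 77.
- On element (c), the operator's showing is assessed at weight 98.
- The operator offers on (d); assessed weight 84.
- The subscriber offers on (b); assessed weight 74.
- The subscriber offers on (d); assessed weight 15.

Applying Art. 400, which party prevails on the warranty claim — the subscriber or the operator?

subscriber

Stage 1 — burden on subscriber; standard: a substantially-more-likely showing (weight is at least 73).
    (a): 77 ≥ 73 [met]
    (b): 74 ≥ 73 [met]
  All elements met. The burden passes to the operator.
Stage 2 — burden on operator; standard: a substantially-more-likely showing (weight is at least 73).
    (c): 98 − 28 = 70 < 73 [not met]
    (d): 84 − 15 = 69 < 73 [not met]
  The operator does not carry Stage 2.
The analysis ends at Stage 2; the subscriber prevails.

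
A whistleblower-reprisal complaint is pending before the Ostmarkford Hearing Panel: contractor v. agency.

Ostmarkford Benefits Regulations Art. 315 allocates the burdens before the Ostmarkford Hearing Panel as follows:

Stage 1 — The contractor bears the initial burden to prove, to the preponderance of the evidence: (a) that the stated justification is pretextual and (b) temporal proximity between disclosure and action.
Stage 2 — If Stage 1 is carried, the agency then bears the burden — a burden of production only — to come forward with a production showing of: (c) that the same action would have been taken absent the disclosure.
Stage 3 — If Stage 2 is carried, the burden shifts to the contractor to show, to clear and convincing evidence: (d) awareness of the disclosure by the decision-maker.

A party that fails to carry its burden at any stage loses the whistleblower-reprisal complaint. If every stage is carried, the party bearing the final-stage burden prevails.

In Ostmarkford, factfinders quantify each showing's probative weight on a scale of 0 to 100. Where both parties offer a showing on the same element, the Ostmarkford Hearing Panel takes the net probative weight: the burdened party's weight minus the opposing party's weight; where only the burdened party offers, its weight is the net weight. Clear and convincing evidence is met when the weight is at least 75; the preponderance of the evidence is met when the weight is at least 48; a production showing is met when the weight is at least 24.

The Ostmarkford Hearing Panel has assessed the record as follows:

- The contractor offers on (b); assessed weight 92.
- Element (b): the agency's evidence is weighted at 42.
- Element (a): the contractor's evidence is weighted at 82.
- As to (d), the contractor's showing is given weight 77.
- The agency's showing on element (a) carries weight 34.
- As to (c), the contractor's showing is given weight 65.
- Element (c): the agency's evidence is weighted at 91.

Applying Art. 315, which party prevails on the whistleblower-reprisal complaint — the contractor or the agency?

Stage 1 (contractor, the preponderance of the evidence, weight is at least 48): (a) net 82−34=48 ≥ 48 — meets; (b) net 92−42=50 ≥ 48 — meets.
  The contractor carries Stage 1; the agency now bears the burden.
Stage 2 (agency, a production showing, weight is at least 24): (c) net 91−65=26 ≥ 24 — meets.
  All elements met. The burden passes to the contractor.
Stage 3 (contractor, clear and convincing evidence, weight is at least 75): (d) 77 ≥ 75 — meets.
  The contractor carries the last stage.
Every stage carried; the contractor prevails.

contractor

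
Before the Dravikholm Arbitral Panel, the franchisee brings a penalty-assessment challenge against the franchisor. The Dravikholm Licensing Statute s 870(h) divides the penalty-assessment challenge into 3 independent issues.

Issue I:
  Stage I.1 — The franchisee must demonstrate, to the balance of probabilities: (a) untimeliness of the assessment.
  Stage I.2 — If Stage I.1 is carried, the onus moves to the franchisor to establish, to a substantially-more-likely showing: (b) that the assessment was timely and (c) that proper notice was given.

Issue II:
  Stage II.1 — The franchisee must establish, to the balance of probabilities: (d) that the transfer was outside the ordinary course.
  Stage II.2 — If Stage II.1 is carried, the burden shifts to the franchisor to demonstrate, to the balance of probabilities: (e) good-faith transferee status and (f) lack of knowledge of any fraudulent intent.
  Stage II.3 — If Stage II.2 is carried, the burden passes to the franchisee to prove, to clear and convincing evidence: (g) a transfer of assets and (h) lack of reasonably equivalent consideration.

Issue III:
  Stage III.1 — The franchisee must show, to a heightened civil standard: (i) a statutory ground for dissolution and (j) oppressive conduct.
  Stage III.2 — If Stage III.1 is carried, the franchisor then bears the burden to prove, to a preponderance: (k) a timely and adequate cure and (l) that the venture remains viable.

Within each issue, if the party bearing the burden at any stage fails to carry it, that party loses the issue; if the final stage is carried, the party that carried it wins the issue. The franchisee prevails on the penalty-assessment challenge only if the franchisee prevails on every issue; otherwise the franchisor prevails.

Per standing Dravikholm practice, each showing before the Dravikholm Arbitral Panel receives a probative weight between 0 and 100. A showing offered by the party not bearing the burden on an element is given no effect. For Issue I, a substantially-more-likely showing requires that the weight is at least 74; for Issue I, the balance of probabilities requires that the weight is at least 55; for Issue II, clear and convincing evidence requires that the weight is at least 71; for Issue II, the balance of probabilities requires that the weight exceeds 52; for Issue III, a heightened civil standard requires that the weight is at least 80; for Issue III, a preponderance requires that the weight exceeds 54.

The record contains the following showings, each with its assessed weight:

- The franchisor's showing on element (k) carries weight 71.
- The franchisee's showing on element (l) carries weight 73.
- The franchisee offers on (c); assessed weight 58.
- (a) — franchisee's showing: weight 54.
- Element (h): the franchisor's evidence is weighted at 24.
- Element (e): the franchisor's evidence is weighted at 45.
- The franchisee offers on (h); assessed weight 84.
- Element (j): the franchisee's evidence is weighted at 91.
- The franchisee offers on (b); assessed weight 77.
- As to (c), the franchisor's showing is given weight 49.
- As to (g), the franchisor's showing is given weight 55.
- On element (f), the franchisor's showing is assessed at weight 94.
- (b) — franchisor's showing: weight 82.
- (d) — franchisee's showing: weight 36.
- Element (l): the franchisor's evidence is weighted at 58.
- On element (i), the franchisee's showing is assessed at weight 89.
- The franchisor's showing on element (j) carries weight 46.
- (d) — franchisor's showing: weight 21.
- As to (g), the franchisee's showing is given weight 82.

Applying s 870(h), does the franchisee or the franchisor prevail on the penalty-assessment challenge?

franchisor

— Issue I —
At Stage I.1 the franchisee must meet the balance of probabilities (weight is at least 55): on (a) the weight is 54, < 55, so (a) does not meet the standard.
  Stage I.1 not carried; the franchisee fails its burden.
The franchisor prevails on this issue.
— Issue II —
Stage II.1 (franchisee, the balance of probabilities, weight exceeds 52): (d) 36 (franchisor's 21 disregarded) ≤ 52 — fails.
  Not every element is met, so the franchisee fails to carry Stage II.1.
The franchisor prevails on this issue.
— Issue III —
At Stage III.1 the franchisee must meet a heightened civil standard (weight is at least 80): on (i) the weight is 89, ≥ 80, so (i) meets the standard; on (j) the weight is 91 (the franchisor's 46 is given no effect), which does reach 80, so (j) meets the standard.
  All elements met. The burden passes to the franchisor.
At Stage III.2 the franchisor must meet a preponderance (weight exceeds 54): on (k) the weight is 71, > 54, so (k) meets the standard; on (l) the weight is 58 (the franchisee's 73 is given no effect), which does exceed 54, so (l) meets the standard.
  All elements met at the final stage.
All stages carried — the franchisor prevails on this issue.
Per-issue: Issue I → franchisor; Issue II → franchisor; Issue III → franchisor. The franchisee must prevail on every issue; overall, the franchisor prevails.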